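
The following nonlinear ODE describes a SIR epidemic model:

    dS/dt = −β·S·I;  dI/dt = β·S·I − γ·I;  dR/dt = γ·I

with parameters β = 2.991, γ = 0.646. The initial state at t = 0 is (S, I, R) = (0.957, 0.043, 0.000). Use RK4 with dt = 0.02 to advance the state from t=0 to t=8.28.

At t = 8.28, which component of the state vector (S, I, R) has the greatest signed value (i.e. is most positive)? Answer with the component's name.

largest component: R

t=0.000: state=(0.957, 0.043, 0.000)
step 1 (dt=0.02): k1=(-0.123, 0.095, 0.028), k2=(-0.126, 0.097, 0.028), k3=(-0.126, 0.097, 0.028), k4=(-0.128, 0.099, 0.029); state += dt/6·(k1+2k2+2k3+k4)
t=0.020: state=(0.954, 0.045, 0.001)
t=0.040: state=(0.952, 0.047, 0.001)
t=0.060: state=(0.949, 0.049, 0.002)
continuing one RK4 step at a time; state shown every 25 steps (Δt=0.5):
t=0.500: state=(0.853, 0.122, 0.025)
t=1.000: state=(0.640, 0.273, 0.087)
t=1.500: state=(0.377, 0.422, 0.201)
t=2.000: state=(0.192, 0.461, 0.347)
t=2.500: state=(0.099, 0.411, 0.489)
t=3.000: state=(0.057, 0.333, 0.610)
t=3.500: state=(0.037, 0.258, 0.705)
t=4.000: state=(0.026, 0.196, 0.778)
t=4.500: state=(0.020, 0.147, 0.833)
t=5.000: state=(0.017, 0.109, 0.874)
t=5.500: state=(0.015, 0.081, 0.905)
t=6.000: state=(0.013, 0.060, 0.927)
t=6.500: state=(0.012, 0.044, 0.944)
t=7.000: state=(0.011, 0.032, 0.956)
t=7.500: state=(0.011, 0.024, 0.965)
t=8.000: state=(0.011, 0.018, 0.972)
t=8.280: state=(0.010, 0.015, 0.975)
compare at T: S=0.010, I=0.015, R=0.975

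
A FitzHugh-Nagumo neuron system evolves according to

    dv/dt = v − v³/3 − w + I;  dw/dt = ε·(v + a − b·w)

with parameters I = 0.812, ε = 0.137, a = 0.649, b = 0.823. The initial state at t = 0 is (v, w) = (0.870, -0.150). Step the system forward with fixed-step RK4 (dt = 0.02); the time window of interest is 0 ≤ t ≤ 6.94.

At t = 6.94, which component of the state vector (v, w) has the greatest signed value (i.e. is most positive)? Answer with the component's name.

largest component: w

t=0.000: state=(0.870, -0.150)
step 1 (dt=0.02): k1=(1.612, 0.225), k2=(1.614, 0.227), k3=(1.614, 0.227), k4=(1.615, 0.229); state += dt/6·(k1+2k2+2k3+k4)
t=0.020: state=(0.902, -0.145)
t=0.040: state=(0.935, -0.141)
t=0.060: state=(0.967, -0.136)
continuing one RK4 step at a time; state shown every 25 steps (Δt=0.5):
t=0.500: state=(1.590, -0.015)
t=1.000: state=(1.904, 0.148)
t=1.500: state=(1.950, 0.312)
t=2.000: state=(1.918, 0.467)
t=2.500: state=(1.869, 0.611)
t=3.000: state=(1.815, 0.743)
t=3.500: state=(1.760, 0.865)
t=4.000: state=(1.705, 0.976)
t=4.500: state=(1.649, 1.078)
t=5.000: state=(1.593, 1.170)
t=5.500: state=(1.537, 1.253)
t=6.000: state=(1.479, 1.328)
t=6.500: state=(1.421, 1.395)
t=6.940: state=(1.368, 1.448)
compare at T: v=1.368, w=1.448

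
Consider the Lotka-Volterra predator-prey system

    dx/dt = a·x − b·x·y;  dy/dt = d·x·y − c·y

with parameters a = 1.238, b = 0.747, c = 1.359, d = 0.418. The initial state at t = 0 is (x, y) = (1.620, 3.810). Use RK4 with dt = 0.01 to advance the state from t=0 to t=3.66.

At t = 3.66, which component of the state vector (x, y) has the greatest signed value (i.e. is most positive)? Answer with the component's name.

largest component: x

t=0.000: state=(1.620, 3.810)
step 1 (dt=0.01): k1=(-2.605, -2.598), k2=(-2.569, -2.610), k3=(-2.569, -2.609), k4=(-2.533, -2.621); state += dt/6·(k1+2k2+2k3+k4)
t=0.010: state=(1.594, 3.784)
t=0.020: state=(1.569, 3.758)
t=0.030: state=(1.545, 3.731)
continuing one RK4 step at a time; state shown every 20 steps (Δt=0.2):
t=0.200: state=(1.223, 3.264)
t=0.400: state=(1.002, 2.727)
t=0.600: state=(0.886, 2.248)
t=0.800: state=(0.837, 1.840)
t=1.000: state=(0.836, 1.503)
t=1.200: state=(0.873, 1.230)
t=1.400: state=(0.947, 1.011)
t=1.600: state=(1.057, 0.837)
t=1.800: state=(1.208, 0.701)
t=2.000: state=(1.404, 0.596)
t=2.200: state=(1.656, 0.516)
t=2.400: state=(1.973, 0.457)
t=2.600: state=(2.368, 0.417)
t=2.800: state=(2.855, 0.395)
t=3.000: state=(3.450, 0.392)
t=3.200: state=(4.163, 0.410)
t=3.400: state=(5.000, 0.458)
t=3.600: state=(5.944, 0.551)
t=3.660: state=(6.241, 0.592)
compare at T: x=6.241, y=0.592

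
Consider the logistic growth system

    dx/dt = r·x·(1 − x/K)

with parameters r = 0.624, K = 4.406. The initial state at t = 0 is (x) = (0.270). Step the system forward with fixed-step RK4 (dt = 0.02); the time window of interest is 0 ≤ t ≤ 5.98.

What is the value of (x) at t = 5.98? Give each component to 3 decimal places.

(x) = (3.223)

t=0.000: state=(0.270)
step 1 (dt=0.02): k1=(0.158), k2=(0.159), k3=(0.159), k4=(0.160); state += dt/6·(k1+2k2+2k3+k4)
t=0.020: state=(0.273)
t=0.040: state=(0.276)
t=0.060: state=(0.280)
continuing one RK4 step at a time; state shown every 10 steps (Δt=0.2):
t=0.200: state=(0.303)
t=0.400: state=(0.341)
t=0.600: state=(0.382)
t=0.800: state=(0.428)
t=1.000: state=(0.479)
t=1.200: state=(0.534)
t=1.400: state=(0.596)
t=1.600: state=(0.663)
t=1.800: state=(0.737)
t=2.000: state=(0.816)
t=2.200: state=(0.903)
t=2.400: state=(0.995)
t=2.600: state=(1.095)
t=2.800: state=(1.201)
t=3.000: state=(1.313)
t=3.200: state=(1.431)
t=3.400: state=(1.554)
t=3.600: state=(1.681)
t=3.800: state=(1.813)
t=4.000: state=(1.947)
t=4.200: state=(2.084)
t=4.400: state=(2.221)
t=4.600: state=(2.358)
t=4.800: state=(2.494)
t=5.000: state=(2.628)
t=5.200: state=(2.759)
t=5.400: state=(2.885)
t=5.600: state=(3.007)
t=5.800: state=(3.123)
t=5.980: state=(3.223)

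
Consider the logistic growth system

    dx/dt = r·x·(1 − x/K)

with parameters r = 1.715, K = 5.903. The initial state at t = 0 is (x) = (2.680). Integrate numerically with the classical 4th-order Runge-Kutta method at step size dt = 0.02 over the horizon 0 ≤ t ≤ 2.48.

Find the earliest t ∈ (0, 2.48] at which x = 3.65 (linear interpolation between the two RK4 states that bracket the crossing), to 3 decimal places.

t = 0.389

t=0.000: state=(2.680)
step 1 (dt=0.02): k1=(2.509), k2=(2.513), k3=(2.513), k4=(2.517); state += dt/6·(k1+2k2+2k3+k4)
t=0.020: state=(2.730)
t=0.040: state=(2.781)
t=0.060: state=(2.831)
continuing one RK4 step at a time; state shown every 5 steps (Δt=0.1):
t=0.100: state=(2.932)
t=0.200: state=(3.185)
t=0.300: state=(3.434)
t=0.380: state=(3.629)
next step: t=0.400: state=(3.676) — x has crossed 3.65
linear interpolation between t=0.380 (3.62870) and t=0.400 (3.67646) → t≈0.389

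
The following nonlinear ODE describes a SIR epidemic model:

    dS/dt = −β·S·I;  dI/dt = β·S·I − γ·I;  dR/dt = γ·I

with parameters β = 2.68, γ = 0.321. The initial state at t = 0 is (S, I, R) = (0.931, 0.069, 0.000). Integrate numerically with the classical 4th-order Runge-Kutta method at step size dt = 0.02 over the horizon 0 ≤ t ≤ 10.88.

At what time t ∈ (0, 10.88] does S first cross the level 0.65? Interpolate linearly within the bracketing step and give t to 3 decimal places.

t=0.000: state=(0.931, 0.069, 0.000)
step 1 (dt=0.02): k1=(-0.172, 0.150, 0.022), k2=(-0.176, 0.153, 0.023), k3=(-0.176, 0.153, 0.023), k4=(-0.179, 0.156, 0.023); state += dt/6·(k1+2k2+2k3+k4)
t=0.020: state=(0.927, 0.072, 0.000)
t=0.040: state=(0.924, 0.075, 0.001)
t=0.060: state=(0.920, 0.079, 0.001)
continuing one RK4 step at a time; state shown every 25 steps (Δt=0.5):
t=0.500: state=(0.792, 0.189, 0.019)
t=0.780: state=(0.661, 0.298, 0.041)
next step: t=0.800: state=(0.650, 0.307, 0.043) — S has crossed 0.65
linear interpolation between t=0.780 (0.66061) and t=0.800 (0.64998) → t≈0.800

t = 0.800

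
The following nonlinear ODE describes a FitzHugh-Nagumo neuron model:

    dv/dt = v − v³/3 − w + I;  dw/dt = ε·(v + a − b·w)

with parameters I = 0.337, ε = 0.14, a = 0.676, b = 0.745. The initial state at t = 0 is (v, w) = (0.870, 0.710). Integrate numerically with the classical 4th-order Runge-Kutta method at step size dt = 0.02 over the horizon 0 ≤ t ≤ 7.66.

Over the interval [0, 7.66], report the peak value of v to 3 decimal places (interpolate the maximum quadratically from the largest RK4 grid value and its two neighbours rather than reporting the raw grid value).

max v = 1.137

t=0.000: state=(0.870, 0.710)
step 1 (dt=0.02): k1=(0.277, 0.142), k2=(0.277, 0.143), k3=(0.277, 0.143), k4=(0.276, 0.143); state += dt/6·(k1+2k2+2k3+k4)
t=0.020: state=(0.876, 0.713)
t=0.040: state=(0.881, 0.716)
t=0.060: state=(0.887, 0.719)
continuing one RK4 step at a time; state shown every 25 steps (Δt=0.5):
t=0.500: state=(0.996, 0.784)
t=1.000: state=(1.085, 0.861)
t=1.500: state=(1.130, 0.940)
t=2.000: state=(1.134, 1.015)
t=2.500: state=(1.102, 1.086)
t=3.000: state=(1.042, 1.150)
t=3.500: state=(0.954, 1.206)
t=4.000: state=(0.835, 1.252)
t=4.500: state=(0.674, 1.286)
t=5.000: state=(0.445, 1.306)
t=5.500: state=(0.097, 1.305)
t=6.000: state=(-0.457, 1.274)
t=6.500: state=(-1.208, 1.198)
t=7.000: state=(-1.764, 1.080)
t=7.500: state=(-1.939, 0.943)
t=7.660: state=(-1.951, 0.899)
largest grid value and its neighbours: v(1.780)=1.13685, v(1.800)=1.13685, v(1.820)=1.13679
parabola through these three points peaks at t≈1.791 with v≈1.13686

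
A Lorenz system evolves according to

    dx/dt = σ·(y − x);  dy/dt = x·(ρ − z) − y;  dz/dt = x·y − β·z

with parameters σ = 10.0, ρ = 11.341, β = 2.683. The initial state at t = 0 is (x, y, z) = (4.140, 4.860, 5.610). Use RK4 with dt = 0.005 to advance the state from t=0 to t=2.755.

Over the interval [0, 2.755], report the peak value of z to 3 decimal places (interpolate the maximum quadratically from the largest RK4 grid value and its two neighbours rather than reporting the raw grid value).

t=0.000: state=(4.140, 4.860, 5.610)
step 1 (dt=0.005): k1=(7.200, 18.866, 5.069), k2=(7.492, 18.870, 5.318), k3=(7.484, 18.871, 5.320), k4=(7.769, 18.875, 5.573); state += dt/6·(k1+2k2+2k3+k4)
t=0.005: state=(4.177, 4.954, 5.637)
t=0.010: state=(4.218, 5.049, 5.666)
t=0.015: state=(4.261, 5.143, 5.698)
continuing one RK4 step at a time; state shown every 20 steps (Δt=0.1):
t=0.100: state=(5.288, 6.731, 6.705)
t=0.200: state=(6.753, 8.075, 9.143)
t=0.300: state=(7.571, 7.730, 12.141)
t=0.400: state=(6.986, 5.755, 13.675)
t=0.500: state=(5.483, 3.914, 13.054)
t=0.600: state=(4.145, 3.112, 11.408)
t=0.700: state=(3.456, 3.095, 9.722)
t=0.800: state=(3.374, 3.545, 8.409)
t=0.900: state=(3.759, 4.344, 7.655)
t=1.000: state=(4.510, 5.406, 7.626)
t=1.100: state=(5.484, 6.483, 8.470)
t=1.200: state=(6.366, 7.047, 10.066)
t=1.300: state=(6.695, 6.626, 11.698)
t=1.400: state=(6.248, 5.487, 12.413)
t=1.500: state=(5.360, 4.444, 11.993)
t=1.600: state=(4.567, 3.944, 10.958)
t=1.700: state=(4.155, 3.957, 9.861)
t=1.800: state=(4.154, 4.338, 9.034)
t=1.900: state=(4.492, 4.965, 8.666)
t=2.000: state=(5.055, 5.681, 8.866)
t=2.100: state=(5.669, 6.228, 9.611)
t=2.200: state=(6.084, 6.316, 10.628)
t=2.300: state=(6.090, 5.873, 11.415)
t=2.400: state=(5.703, 5.191, 11.593)
t=2.500: state=(5.166, 4.651, 11.191)
t=2.600: state=(4.743, 4.435, 10.507)
t=2.700: state=(4.570, 4.533, 9.847)
t=2.755: state=(4.589, 4.692, 9.574)
largest grid value and its neighbours: z(0.410)=13.69855, z(0.415)=13.70183, z(0.420)=13.69960
parabola through these three points peaks at t≈0.415 with z≈13.70185

max z = 13.702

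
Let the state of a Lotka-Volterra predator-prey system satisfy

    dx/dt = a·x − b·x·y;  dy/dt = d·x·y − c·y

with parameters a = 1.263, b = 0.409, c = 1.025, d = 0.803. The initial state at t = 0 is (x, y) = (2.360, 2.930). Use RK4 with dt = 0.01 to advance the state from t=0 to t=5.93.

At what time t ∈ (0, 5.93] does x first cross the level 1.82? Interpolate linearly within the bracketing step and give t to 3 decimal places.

t = 0.721

t=0.000: state=(2.360, 2.930)
step 1 (dt=0.01): k1=(0.153, 2.549), k2=(0.140, 2.562), k3=(0.140, 2.562), k4=(0.128, 2.575); state += dt/6·(k1+2k2+2k3+k4)
t=0.010: state=(2.361, 2.956)
t=0.020: state=(2.363, 2.981)
t=0.030: state=(2.363, 3.008)
continuing one RK4 step at a time; state shown every 20 steps (Δt=0.2):
t=0.200: state=(2.338, 3.486)
t=0.400: state=(2.208, 4.097)
t=0.600: state=(1.984, 4.678)
t=0.720: state=(1.822, 4.969)
next step: t=0.730: state=(1.808, 4.991) — x has crossed 1.82
linear interpolation between t=0.720 (1.82171) and t=0.730 (1.80767) → t≈0.721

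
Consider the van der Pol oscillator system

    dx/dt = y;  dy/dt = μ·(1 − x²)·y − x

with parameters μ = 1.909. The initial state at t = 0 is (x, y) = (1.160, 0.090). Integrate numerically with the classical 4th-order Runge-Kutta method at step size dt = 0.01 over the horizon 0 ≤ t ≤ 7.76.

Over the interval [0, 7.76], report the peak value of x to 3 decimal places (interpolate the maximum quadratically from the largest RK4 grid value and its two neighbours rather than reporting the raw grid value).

t=0.000: state=(1.160, 0.090)
step 1 (dt=0.01): k1=(0.090, -1.219), k2=(0.084, -1.216), k3=(0.084, -1.216), k4=(0.078, -1.212); state += dt/6·(k1+2k2+2k3+k4)
t=0.010: state=(1.161, 0.078)
t=0.020: state=(1.162, 0.066)
t=0.030: state=(1.162, 0.054)
continuing one RK4 step at a time; state shown every 50 steps (Δt=0.5):
t=0.500: state=(1.068, -0.435)
t=1.000: state=(0.717, -1.023)
t=1.500: state=(-0.107, -2.544)
t=2.000: state=(-1.643, -2.217)
t=2.500: state=(-1.970, 0.154)
t=3.000: state=(-1.822, 0.371)
t=3.500: state=(-1.615, 0.459)
t=4.000: state=(-1.353, 0.602)
t=4.500: state=(-0.984, 0.927)
t=5.000: state=(-0.316, 1.962)
t=5.500: state=(1.197, 3.559)
t=6.000: state=(2.017, 0.115)
t=6.500: state=(1.917, -0.332)
t=7.000: state=(1.730, -0.413)
t=7.500: state=(1.500, -0.515)
t=7.760: state=(1.356, -0.600)
largest grid value and its neighbours: x(6.040)=2.01912, x(6.050)=2.01921, x(6.060)=2.01909
parabola through these three points peaks at t≈6.049 with x≈2.01921

max x = 2.019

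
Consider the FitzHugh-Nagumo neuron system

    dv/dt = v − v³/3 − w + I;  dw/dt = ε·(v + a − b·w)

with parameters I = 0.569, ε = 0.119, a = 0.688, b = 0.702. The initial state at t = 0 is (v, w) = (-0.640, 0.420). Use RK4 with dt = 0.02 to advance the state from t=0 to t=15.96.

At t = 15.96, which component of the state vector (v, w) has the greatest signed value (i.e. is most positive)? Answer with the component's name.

t=0.000: state=(-0.640, 0.420)
step 1 (dt=0.02): k1=(-0.404, -0.029), k2=(-0.406, -0.030), k3=(-0.406, -0.030), k4=(-0.408, -0.030); state += dt/6·(k1+2k2+2k3+k4)
t=0.020: state=(-0.648, 0.419)
t=0.040: state=(-0.656, 0.419)
t=0.060: state=(-0.665, 0.418)
continuing one RK4 step at a time; state shown every 50 steps (Δt=1):
t=1.000: state=(-1.102, 0.366)
t=2.000: state=(-1.419, 0.268)
t=3.000: state=(-1.480, 0.158)
t=4.000: state=(-1.437, 0.057)
t=5.000: state=(-1.364, -0.029)
t=6.000: state=(-1.280, -0.099)
t=7.000: state=(-1.189, -0.154)
t=8.000: state=(-1.091, -0.193)
t=9.000: state=(-0.980, -0.217)
t=10.000: state=(-0.846, -0.226)
t=11.000: state=(-0.667, -0.216)
t=12.000: state=(-0.379, -0.181)
t=13.000: state=(0.218, -0.102)
t=14.000: state=(1.340, 0.073)
t=15.000: state=(1.812, 0.335)
t=15.960: state=(1.771, 0.583)
compare at T: v=1.771, w=0.583

largest component: v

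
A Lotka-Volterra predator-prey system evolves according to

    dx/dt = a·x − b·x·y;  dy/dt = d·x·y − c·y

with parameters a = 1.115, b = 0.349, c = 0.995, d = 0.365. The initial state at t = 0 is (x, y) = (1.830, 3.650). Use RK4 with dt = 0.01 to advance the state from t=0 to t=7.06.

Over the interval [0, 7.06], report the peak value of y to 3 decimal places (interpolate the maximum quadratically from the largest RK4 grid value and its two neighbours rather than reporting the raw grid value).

t=0.000: state=(1.830, 3.650)
step 1 (dt=0.01): k1=(-0.291, -1.194), k2=(-0.287, -1.194), k3=(-0.287, -1.194), k4=(-0.283, -1.194); state += dt/6·(k1+2k2+2k3+k4)
t=0.010: state=(1.827, 3.638)
t=0.020: state=(1.824, 3.626)
t=0.030: state=(1.822, 3.614)
continuing one RK4 step at a time; state shown every 25 steps (Δt=0.25):
t=0.250: state=(1.782, 3.355)
t=0.500: state=(1.779, 3.076)
t=0.750: state=(1.817, 2.826)
t=1.000: state=(1.895, 2.609)
t=1.250: state=(2.011, 2.431)
t=1.500: state=(2.163, 2.293)
t=1.750: state=(2.351, 2.196)
t=2.000: state=(2.571, 2.143)
t=2.250: state=(2.820, 2.137)
t=2.500: state=(3.088, 2.181)
t=2.750: state=(3.360, 2.283)
t=3.000: state=(3.614, 2.448)
t=3.250: state=(3.821, 2.681)
t=3.500: state=(3.946, 2.982)
t=3.750: state=(3.959, 3.338)
t=4.000: state=(3.845, 3.720)
t=4.250: state=(3.615, 4.080)
t=4.500: state=(3.302, 4.364)
t=4.750: state=(2.958, 4.528)
t=5.000: state=(2.628, 4.555)
t=5.250: state=(2.342, 4.454)
t=5.500: state=(2.116, 4.254)
t=5.750: state=(1.950, 3.991)
t=6.000: state=(1.843, 3.699)
t=6.250: state=(1.786, 3.402)
t=6.500: state=(1.776, 3.120)
t=6.750: state=(1.808, 2.865)
t=7.000: state=(1.880, 2.642)
t=7.060: state=(1.903, 2.594)
largest grid value and its neighbours: y(4.910)=4.56069, y(4.920)=4.56086, y(4.930)=4.56081
parabola through these three points peaks at t≈4.923 with y≈4.56087

max y = 4.561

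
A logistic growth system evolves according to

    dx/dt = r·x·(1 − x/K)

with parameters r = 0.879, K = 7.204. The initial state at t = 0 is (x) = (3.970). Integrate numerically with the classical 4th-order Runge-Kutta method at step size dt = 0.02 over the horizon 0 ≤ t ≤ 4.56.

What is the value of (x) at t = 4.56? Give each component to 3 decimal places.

t=0.000: state=(3.970)
step 1 (dt=0.02): k1=(1.567), k2=(1.565), k3=(1.565), k4=(1.564); state += dt/6·(k1+2k2+2k3+k4)
t=0.020: state=(4.001)
t=0.040: state=(4.033)
t=0.060: state=(4.064)
continuing one RK4 step at a time; state shown every 10 steps (Δt=0.2):
t=0.200: state=(4.280)
t=0.400: state=(4.579)
t=0.600: state=(4.865)
t=0.800: state=(5.134)
t=1.000: state=(5.383)
t=1.200: state=(5.612)
t=1.400: state=(5.819)
t=1.600: state=(6.005)
t=1.800: state=(6.171)
t=2.000: state=(6.317)
t=2.200: state=(6.445)
t=2.400: state=(6.556)
t=2.600: state=(6.653)
t=2.800: state=(6.736)
t=3.000: state=(6.807)
t=3.200: state=(6.868)
t=3.400: state=(6.920)
t=3.600: state=(6.964)
t=3.800: state=(7.002)
t=4.000: state=(7.034)
t=4.200: state=(7.061)
t=4.400: state=(7.083)
t=4.560: state=(7.099)

(x) = (7.099)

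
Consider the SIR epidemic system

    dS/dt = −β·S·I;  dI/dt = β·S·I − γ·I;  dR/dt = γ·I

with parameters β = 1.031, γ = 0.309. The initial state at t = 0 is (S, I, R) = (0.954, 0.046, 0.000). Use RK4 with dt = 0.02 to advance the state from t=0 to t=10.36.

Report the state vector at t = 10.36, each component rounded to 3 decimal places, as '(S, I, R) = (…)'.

t=0.000: state=(0.954, 0.046, 0.000)
step 1 (dt=0.02): k1=(-0.045, 0.031, 0.014), k2=(-0.046, 0.031, 0.014), k3=(-0.046, 0.031, 0.014), k4=(-0.046, 0.031, 0.014); state += dt/6·(k1+2k2+2k3+k4)
t=0.020: state=(0.953, 0.047, 0.000)
t=0.040: state=(0.952, 0.047, 0.001)
t=0.060: state=(0.951, 0.048, 0.001)
continuing one RK4 step at a time; state shown every 25 steps (Δt=0.5):
t=0.500: state=(0.928, 0.064, 0.008)
t=1.000: state=(0.892, 0.088, 0.020)
t=1.500: state=(0.846, 0.118, 0.036)
t=2.000: state=(0.789, 0.154, 0.057)
t=2.500: state=(0.722, 0.195, 0.084)
t=3.000: state=(0.646, 0.237, 0.117)
t=3.500: state=(0.565, 0.278, 0.157)
t=4.000: state=(0.485, 0.312, 0.203)
t=4.500: state=(0.410, 0.337, 0.253)
t=5.000: state=(0.344, 0.350, 0.306)
t=5.500: state=(0.286, 0.353, 0.361)
t=6.000: state=(0.239, 0.346, 0.415)
t=6.500: state=(0.201, 0.332, 0.467)
t=7.000: state=(0.170, 0.313, 0.517)
t=7.500: state=(0.145, 0.291, 0.564)
t=8.000: state=(0.126, 0.267, 0.607)
t=8.500: state=(0.110, 0.243, 0.646)
t=9.000: state=(0.098, 0.220, 0.682)
t=9.500: state=(0.088, 0.198, 0.714)
t=10.000: state=(0.080, 0.177, 0.743)
t=10.360: state=(0.075, 0.163, 0.762)

(S, I, R) = (0.075, 0.163, 0.762)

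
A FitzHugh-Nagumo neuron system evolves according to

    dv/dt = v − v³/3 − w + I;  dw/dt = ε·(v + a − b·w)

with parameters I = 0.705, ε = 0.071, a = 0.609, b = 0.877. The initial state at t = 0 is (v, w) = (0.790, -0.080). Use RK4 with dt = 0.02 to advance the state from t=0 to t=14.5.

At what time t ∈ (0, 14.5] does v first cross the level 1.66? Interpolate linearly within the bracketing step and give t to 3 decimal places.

t = 0.695

t=0.000: state=(0.790, -0.080)
step 1 (dt=0.02): k1=(1.411, 0.104), k2=(1.415, 0.105), k3=(1.415, 0.105), k4=(1.419, 0.106); state += dt/6·(k1+2k2+2k3+k4)
t=0.020: state=(0.818, -0.078)
t=0.040: state=(0.847, -0.076)
t=0.060: state=(0.875, -0.074)
continuing one RK4 step at a time; state shown every 25 steps (Δt=0.5):
t=0.500: state=(1.468, -0.016)
t=0.680: state=(1.647, 0.011)
next step: t=0.700: state=(1.664, 0.015) — v has crossed 1.66
linear interpolation between t=0.680 (1.64726) and t=0.700 (1.66396) → t≈0.695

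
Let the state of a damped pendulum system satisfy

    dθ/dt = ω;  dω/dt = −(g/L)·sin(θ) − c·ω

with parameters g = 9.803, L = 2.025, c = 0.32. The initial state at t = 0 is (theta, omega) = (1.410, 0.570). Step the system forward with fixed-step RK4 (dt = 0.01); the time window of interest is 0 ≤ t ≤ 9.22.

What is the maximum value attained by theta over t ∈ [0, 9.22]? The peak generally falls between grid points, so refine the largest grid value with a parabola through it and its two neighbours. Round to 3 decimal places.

max theta = 1.443

t=0.000: state=(1.410, 0.570)
step 1 (dt=0.01): k1=(0.570, -4.961), k2=(0.545, -4.955), k3=(0.545, -4.955), k4=(0.520, -4.949); state += dt/6·(k1+2k2+2k3+k4)
t=0.010: state=(1.415, 0.520)
t=0.020: state=(1.420, 0.471)
t=0.030: state=(1.425, 0.422)
continuing one RK4 step at a time; state shown every 50 steps (Δt=0.5):
t=0.500: state=(1.108, -1.686)
t=1.000: state=(-0.052, -2.538)
t=1.500: state=(-0.990, -0.941)
t=2.000: state=(-0.925, 1.130)
t=2.500: state=(-0.053, 2.030)
t=3.000: state=(0.740, 0.873)
t=3.500: state=(0.727, -0.871)
t=4.000: state=(0.039, -1.606)
t=4.500: state=(-0.585, -0.673)
t=5.000: state=(-0.555, 0.743)
t=5.500: state=(0.005, 1.263)
t=6.000: state=(0.477, 0.461)
t=6.500: state=(0.413, -0.663)
t=7.000: state=(-0.047, -0.983)
t=7.500: state=(-0.392, -0.278)
t=8.000: state=(-0.298, 0.594)
t=8.500: state=(0.078, 0.753)
t=9.000: state=(0.320, 0.135)
t=9.220: state=(0.313, -0.200)
largest grid value and its neighbours: theta(0.110)=1.44297, theta(0.120)=1.44305, theta(0.130)=1.44265
parabola through these three points peaks at t≈0.117 with theta≈1.44307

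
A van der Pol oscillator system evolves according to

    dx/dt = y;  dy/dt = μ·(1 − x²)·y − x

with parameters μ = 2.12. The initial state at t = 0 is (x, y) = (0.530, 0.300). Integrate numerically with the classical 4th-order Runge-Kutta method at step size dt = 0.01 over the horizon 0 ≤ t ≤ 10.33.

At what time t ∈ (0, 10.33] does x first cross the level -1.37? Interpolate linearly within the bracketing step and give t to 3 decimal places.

t=0.000: state=(0.530, 0.300)
step 1 (dt=0.01): k1=(0.300, -0.073), k2=(0.300, -0.076), k3=(0.300, -0.076), k4=(0.299, -0.079); state += dt/6·(k1+2k2+2k3+k4)
t=0.010: state=(0.533, 0.299)
t=0.020: state=(0.536, 0.298)
t=0.030: state=(0.539, 0.298)
continuing one RK4 step at a time; state shown every 50 steps (Δt=0.5):
t=0.500: state=(0.656, 0.174)
t=1.000: state=(0.671, -0.147)
t=1.500: state=(0.468, -0.733)
t=2.000: state=(-0.201, -2.169)
t=2.420: state=(-1.352, -2.552)
next step: t=2.430: state=(-1.377, -2.493) — x has crossed -1.37
linear interpolation between t=2.420 (-1.35159) and t=2.430 (-1.37681) → t≈2.427

t = 2.427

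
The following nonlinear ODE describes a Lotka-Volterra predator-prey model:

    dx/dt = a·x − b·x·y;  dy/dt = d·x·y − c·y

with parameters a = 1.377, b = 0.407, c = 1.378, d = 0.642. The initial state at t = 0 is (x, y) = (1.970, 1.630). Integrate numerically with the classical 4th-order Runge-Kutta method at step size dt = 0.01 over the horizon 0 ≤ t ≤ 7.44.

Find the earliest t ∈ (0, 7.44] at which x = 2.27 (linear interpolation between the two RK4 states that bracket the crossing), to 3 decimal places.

t = 0.198

t=0.000: state=(1.970, 1.630)
step 1 (dt=0.01): k1=(1.406, -0.185), k2=(1.412, -0.177), k3=(1.412, -0.177), k4=(1.417, -0.170); state += dt/6·(k1+2k2+2k3+k4)
t=0.010: state=(1.984, 1.628)
t=0.020: state=(1.998, 1.627)
t=0.030: state=(2.013, 1.625)
t=0.190: state=(2.258, 1.623)
next step: t=0.200: state=(2.274, 1.624) — x has crossed 2.27
linear interpolation between t=0.190 (2.25750) and t=0.200 (2.27373) → t≈0.198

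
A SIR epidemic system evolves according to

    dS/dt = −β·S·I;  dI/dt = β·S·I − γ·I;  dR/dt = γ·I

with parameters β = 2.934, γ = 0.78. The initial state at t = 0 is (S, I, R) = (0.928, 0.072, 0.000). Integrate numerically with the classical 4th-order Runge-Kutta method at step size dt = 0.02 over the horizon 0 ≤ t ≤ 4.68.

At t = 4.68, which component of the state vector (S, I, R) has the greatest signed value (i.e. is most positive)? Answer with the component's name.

largest component: R

t=0.000: state=(0.928, 0.072, 0.000)
step 1 (dt=0.02): k1=(-0.196, 0.140, 0.056), k2=(-0.199, 0.142, 0.057), k3=(-0.199, 0.142, 0.057), k4=(-0.203, 0.145, 0.058); state += dt/6·(k1+2k2+2k3+k4)
t=0.020: state=(0.924, 0.075, 0.001)
t=0.040: state=(0.920, 0.078, 0.002)
t=0.060: state=(0.916, 0.081, 0.004)
continuing one RK4 step at a time; state shown every 10 steps (Δt=0.2):
t=0.200: state=(0.882, 0.105, 0.014)
t=0.400: state=(0.819, 0.148, 0.033)
t=0.600: state=(0.740, 0.200, 0.060)
t=0.800: state=(0.647, 0.257, 0.096)
t=1.000: state=(0.547, 0.312, 0.140)
t=1.200: state=(0.449, 0.358, 0.193)
t=1.400: state=(0.361, 0.388, 0.251)
t=1.600: state=(0.286, 0.401, 0.313)
t=1.800: state=(0.226, 0.398, 0.376)
t=2.000: state=(0.180, 0.384, 0.437)
t=2.200: state=(0.144, 0.361, 0.495)
t=2.400: state=(0.118, 0.333, 0.549)
t=2.600: state=(0.098, 0.304, 0.599)
t=2.800: state=(0.082, 0.274, 0.644)
t=3.000: state=(0.071, 0.245, 0.684)
t=3.200: state=(0.062, 0.218, 0.720)
t=3.400: state=(0.055, 0.193, 0.752)
t=3.600: state=(0.049, 0.170, 0.781)
t=3.800: state=(0.045, 0.150, 0.806)
t=4.000: state=(0.041, 0.131, 0.827)
t=4.200: state=(0.038, 0.115, 0.847)
t=4.400: state=(0.036, 0.101, 0.863)
t=4.600: state=(0.034, 0.088, 0.878)
t=4.680: state=(0.033, 0.083, 0.883)
compare at T: S=0.033, I=0.083, R=0.883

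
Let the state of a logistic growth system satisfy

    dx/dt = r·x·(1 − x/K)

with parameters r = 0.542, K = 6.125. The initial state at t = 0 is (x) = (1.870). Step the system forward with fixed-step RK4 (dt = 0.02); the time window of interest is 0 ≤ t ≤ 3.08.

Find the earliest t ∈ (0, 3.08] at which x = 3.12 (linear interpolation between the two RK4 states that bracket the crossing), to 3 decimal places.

t = 1.586

t=0.000: state=(1.870)
step 1 (dt=0.02): k1=(0.704), k2=(0.706), k3=(0.706), k4=(0.707); state += dt/6·(k1+2k2+2k3+k4)
t=0.020: state=(1.884)
t=0.040: state=(1.898)
t=0.060: state=(1.913)
continuing one RK4 step at a time; state shown every 5 steps (Δt=0.1):
t=0.100: state=(1.941)
t=0.200: state=(2.014)
t=0.300: state=(2.088)
t=0.400: state=(2.163)
t=0.500: state=(2.239)
t=0.600: state=(2.317)
t=0.700: state=(2.395)
t=0.800: state=(2.475)
t=0.900: state=(2.555)
t=1.000: state=(2.636)
t=1.100: state=(2.718)
t=1.200: state=(2.800)
t=1.300: state=(2.883)
t=1.400: state=(2.966)
t=1.500: state=(3.048)
t=1.580: state=(3.115)
next step: t=1.600: state=(3.131) — x has crossed 3.12
linear interpolation between t=1.580 (3.11487) and t=1.600 (3.13146) → t≈1.586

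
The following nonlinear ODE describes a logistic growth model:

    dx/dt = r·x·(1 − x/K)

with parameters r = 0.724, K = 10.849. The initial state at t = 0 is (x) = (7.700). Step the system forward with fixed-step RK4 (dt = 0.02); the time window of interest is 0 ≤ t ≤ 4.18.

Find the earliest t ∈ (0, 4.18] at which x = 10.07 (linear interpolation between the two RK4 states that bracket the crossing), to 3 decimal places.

t = 2.300

t=0.000: state=(7.700)
step 1 (dt=0.02): k1=(1.618), k2=(1.613), k3=(1.613), k4=(1.608); state += dt/6·(k1+2k2+2k3+k4)
t=0.020: state=(7.732)
t=0.040: state=(7.764)
t=0.060: state=(7.796)
continuing one RK4 step at a time; state shown every 10 steps (Δt=0.2):
t=0.200: state=(8.014)
t=0.400: state=(8.306)
t=0.600: state=(8.577)
t=0.800: state=(8.826)
t=1.000: state=(9.054)
t=1.200: state=(9.260)
t=1.400: state=(9.447)
t=1.600: state=(9.614)
t=1.800: state=(9.764)
t=2.000: state=(9.898)
t=2.200: state=(10.016)
t=2.280: state=(10.059)
next step: t=2.300: state=(10.070) — x has crossed 10.07
linear interpolation between t=2.280 (10.05949) and t=2.300 (10.07002) → t≈2.300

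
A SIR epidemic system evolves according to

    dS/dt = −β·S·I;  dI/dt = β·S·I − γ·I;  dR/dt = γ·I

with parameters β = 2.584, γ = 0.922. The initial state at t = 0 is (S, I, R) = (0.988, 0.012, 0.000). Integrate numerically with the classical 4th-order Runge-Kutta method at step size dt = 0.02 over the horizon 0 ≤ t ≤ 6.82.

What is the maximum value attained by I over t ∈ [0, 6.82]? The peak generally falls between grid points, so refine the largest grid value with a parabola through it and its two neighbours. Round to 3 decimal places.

t=0.000: state=(0.988, 0.012, 0.000)
step 1 (dt=0.02): k1=(-0.031, 0.020, 0.011), k2=(-0.031, 0.020, 0.011), k3=(-0.031, 0.020, 0.011), k4=(-0.032, 0.020, 0.011); state += dt/6·(k1+2k2+2k3+k4)
t=0.020: state=(0.987, 0.012, 0.000)
t=0.040: state=(0.987, 0.013, 0.000)
t=0.060: state=(0.986, 0.013, 0.001)
continuing one RK4 step at a time; state shown every 25 steps (Δt=0.5):
t=0.500: state=(0.965, 0.027, 0.009)
t=1.000: state=(0.916, 0.057, 0.027)
t=1.500: state=(0.824, 0.111, 0.065)
t=2.000: state=(0.680, 0.187, 0.133)
t=2.500: state=(0.510, 0.254, 0.236)
t=3.000: state=(0.360, 0.280, 0.361)
t=3.500: state=(0.253, 0.261, 0.487)
t=4.000: state=(0.185, 0.217, 0.597)
t=4.500: state=(0.144, 0.169, 0.686)
t=5.000: state=(0.119, 0.126, 0.754)
t=5.500: state=(0.104, 0.092, 0.804)
t=6.000: state=(0.094, 0.066, 0.840)
t=6.500: state=(0.087, 0.047, 0.866)
t=6.820: state=(0.084, 0.037, 0.878)
largest grid value and its neighbours: I(3.000)=0.27977, I(3.020)=0.27978, I(3.040)=0.27970
parabola through these three points peaks at t≈3.011 with I≈0.27979

max I = 0.280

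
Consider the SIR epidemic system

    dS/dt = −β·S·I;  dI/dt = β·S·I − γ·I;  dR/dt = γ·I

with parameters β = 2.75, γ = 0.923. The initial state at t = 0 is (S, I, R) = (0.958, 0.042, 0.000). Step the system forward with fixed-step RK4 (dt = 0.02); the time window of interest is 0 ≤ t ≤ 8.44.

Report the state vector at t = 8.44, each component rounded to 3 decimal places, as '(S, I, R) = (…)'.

t=0.000: state=(0.958, 0.042, 0.000)
step 1 (dt=0.02): k1=(-0.111, 0.072, 0.039), k2=(-0.112, 0.073, 0.039), k3=(-0.112, 0.073, 0.039), k4=(-0.114, 0.074, 0.040); state += dt/6·(k1+2k2+2k3+k4)
t=0.020: state=(0.956, 0.043, 0.001)
t=0.040: state=(0.953, 0.045, 0.002)
t=0.060: state=(0.951, 0.047, 0.002)
continuing one RK4 step at a time; state shown every 25 steps (Δt=0.5):
t=0.500: state=(0.876, 0.094, 0.030)
t=1.000: state=(0.728, 0.180, 0.092)
t=1.500: state=(0.533, 0.270, 0.197)
t=2.000: state=(0.354, 0.312, 0.334)
t=2.500: state=(0.233, 0.292, 0.475)
t=3.000: state=(0.161, 0.240, 0.599)
t=3.500: state=(0.120, 0.183, 0.696)
t=4.000: state=(0.097, 0.134, 0.769)
t=4.500: state=(0.083, 0.095, 0.822)
t=5.000: state=(0.074, 0.067, 0.859)
t=5.500: state=(0.069, 0.047, 0.885)
t=6.000: state=(0.065, 0.032, 0.903)
t=6.500: state=(0.063, 0.022, 0.915)
t=7.000: state=(0.061, 0.015, 0.924)
t=7.500: state=(0.060, 0.010, 0.930)
t=8.000: state=(0.059, 0.007, 0.934)
t=8.440: state=(0.059, 0.005, 0.936)

(S, I, R) = (0.059, 0.005, 0.936)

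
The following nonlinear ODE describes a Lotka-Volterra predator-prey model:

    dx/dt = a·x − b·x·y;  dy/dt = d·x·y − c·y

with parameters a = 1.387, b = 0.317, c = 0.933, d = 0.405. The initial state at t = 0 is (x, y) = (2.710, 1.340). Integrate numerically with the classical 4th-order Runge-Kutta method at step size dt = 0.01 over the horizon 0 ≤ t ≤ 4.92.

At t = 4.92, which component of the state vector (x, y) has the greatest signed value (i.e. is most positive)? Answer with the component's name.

t=0.000: state=(2.710, 1.340)
step 1 (dt=0.01): k1=(2.608, 0.220), k2=(2.619, 0.228), k3=(2.619, 0.228), k4=(2.631, 0.235); state += dt/6·(k1+2k2+2k3+k4)
t=0.010: state=(2.736, 1.342)
t=0.020: state=(2.763, 1.345)
t=0.030: state=(2.789, 1.347)
continuing one RK4 step at a time; state shown every 20 steps (Δt=0.2):
t=0.200: state=(3.278, 1.416)
t=0.400: state=(3.937, 1.573)
t=0.600: state=(4.665, 1.849)
t=0.800: state=(5.403, 2.307)
t=1.000: state=(6.029, 3.046)
t=1.200: state=(6.342, 4.183)
t=1.400: state=(6.118, 5.773)
t=1.600: state=(5.281, 7.630)
t=1.800: state=(4.069, 9.256)
t=2.000: state=(2.888, 10.166)
t=2.200: state=(1.987, 10.255)
t=2.400: state=(1.388, 9.738)
t=2.600: state=(1.014, 8.895)
t=2.800: state=(0.785, 7.932)
t=3.000: state=(0.646, 6.971)
t=3.200: state=(0.564, 6.073)
t=3.400: state=(0.520, 5.264)
t=3.600: state=(0.503, 4.552)
t=3.800: state=(0.507, 3.934)
t=4.000: state=(0.531, 3.404)
t=4.200: state=(0.573, 2.954)
t=4.400: state=(0.634, 2.573)
t=4.600: state=(0.719, 2.255)
t=4.800: state=(0.829, 1.992)
t=4.920: state=(0.910, 1.858)
compare at T: x=0.910, y=1.858

largest component: y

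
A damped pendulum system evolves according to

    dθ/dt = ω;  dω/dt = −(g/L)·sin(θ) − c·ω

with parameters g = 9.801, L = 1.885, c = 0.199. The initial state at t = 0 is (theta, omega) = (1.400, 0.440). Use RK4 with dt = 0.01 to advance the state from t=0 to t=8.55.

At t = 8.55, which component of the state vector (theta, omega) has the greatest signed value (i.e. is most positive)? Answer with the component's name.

t=0.000: state=(1.400, 0.440)
step 1 (dt=0.01): k1=(0.440, -5.211), k2=(0.414, -5.208), k3=(0.414, -5.208), k4=(0.388, -5.205); state += dt/6·(k1+2k2+2k3+k4)
t=0.010: state=(1.404, 0.388)
t=0.020: state=(1.408, 0.336)
t=0.030: state=(1.411, 0.284)
continuing one RK4 step at a time; state shown every 50 steps (Δt=0.5):
t=0.500: state=(0.995, -1.964)
t=1.000: state=(-0.280, -2.624)
t=1.500: state=(-1.155, -0.640)
t=2.000: state=(-0.884, 1.631)
t=2.500: state=(0.211, 2.296)
t=3.000: state=(0.985, 0.563)
t=3.500: state=(0.729, -1.484)
t=4.000: state=(-0.233, -1.955)
t=4.500: state=(-0.861, -0.355)
t=5.000: state=(-0.563, 1.419)
t=5.500: state=(0.288, 1.617)
t=6.000: state=(0.754, 0.100)
t=6.500: state=(0.398, -1.370)
t=7.000: state=(-0.345, -1.280)
t=7.500: state=(-0.650, 0.151)
t=8.000: state=(-0.243, 1.296)
t=8.500: state=(0.386, 0.950)
t=8.550: state=(0.431, 0.838)
compare at T: theta=0.431, omega=0.838

largest component: omega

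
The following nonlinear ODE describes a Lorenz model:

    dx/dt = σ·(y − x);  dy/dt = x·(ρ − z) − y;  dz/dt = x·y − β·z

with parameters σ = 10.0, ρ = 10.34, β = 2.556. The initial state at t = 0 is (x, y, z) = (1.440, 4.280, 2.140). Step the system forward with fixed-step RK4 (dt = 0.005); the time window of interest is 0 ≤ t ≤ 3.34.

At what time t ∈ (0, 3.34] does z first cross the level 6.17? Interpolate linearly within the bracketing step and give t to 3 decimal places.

t=0.000: state=(1.440, 4.280, 2.140)
step 1 (dt=0.005): k1=(28.400, 7.528, 0.693), k2=(27.878, 8.089, 1.021), k3=(27.905, 8.075, 1.016), k4=(27.409, 8.624, 1.341); state += dt/6·(k1+2k2+2k3+k4)
t=0.005: state=(1.579, 4.320, 2.145)
t=0.010: state=(1.714, 4.366, 2.153)
t=0.015: state=(1.845, 4.417, 2.165)
continuing one RK4 step at a time; state shown every 40 steps (Δt=0.2):
t=0.200: state=(5.962, 8.231, 5.329)
t=0.220: state=(6.412, 8.636, 6.082)
next step: t=0.225: state=(6.523, 8.727, 6.284) — z has crossed 6.17
linear interpolation between t=0.220 (6.08205) and t=0.225 (6.28380) → t≈0.222

t = 0.222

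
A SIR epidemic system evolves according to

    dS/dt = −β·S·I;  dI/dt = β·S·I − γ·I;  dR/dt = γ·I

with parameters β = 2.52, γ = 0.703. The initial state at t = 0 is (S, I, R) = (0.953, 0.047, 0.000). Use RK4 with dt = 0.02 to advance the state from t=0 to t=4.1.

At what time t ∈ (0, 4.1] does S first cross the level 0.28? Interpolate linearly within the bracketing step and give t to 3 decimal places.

t = 2.189

t=0.000: state=(0.953, 0.047, 0.000)
step 1 (dt=0.02): k1=(-0.113, 0.080, 0.033), k2=(-0.115, 0.081, 0.034), k3=(-0.115, 0.081, 0.034), k4=(-0.116, 0.082, 0.034); state += dt/6·(k1+2k2+2k3+k4)
t=0.020: state=(0.951, 0.049, 0.001)
t=0.040: state=(0.948, 0.050, 0.001)
t=0.060: state=(0.946, 0.052, 0.002)
continuing one RK4 step at a time; state shown every 10 steps (Δt=0.2):
t=0.200: state=(0.927, 0.066, 0.008)
t=0.400: state=(0.891, 0.090, 0.019)
t=0.600: state=(0.845, 0.121, 0.034)
t=0.800: state=(0.788, 0.159, 0.053)
t=1.000: state=(0.719, 0.202, 0.079)
t=1.200: state=(0.642, 0.248, 0.110)
t=1.400: state=(0.560, 0.291, 0.148)
t=1.600: state=(0.479, 0.329, 0.192)
t=1.800: state=(0.403, 0.357, 0.240)
t=2.000: state=(0.335, 0.373, 0.292)
t=2.180: state=(0.282, 0.378, 0.339)
next step: t=2.200: state=(0.277, 0.378, 0.345) — S has crossed 0.28
linear interpolation between t=2.180 (0.28239) and t=2.200 (0.27706) → t≈2.189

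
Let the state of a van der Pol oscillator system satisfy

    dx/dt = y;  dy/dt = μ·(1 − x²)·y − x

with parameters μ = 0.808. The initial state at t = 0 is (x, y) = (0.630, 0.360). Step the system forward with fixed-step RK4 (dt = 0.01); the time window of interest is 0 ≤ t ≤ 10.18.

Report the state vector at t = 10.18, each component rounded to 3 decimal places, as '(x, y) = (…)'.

(x, y) = (-1.747, 0.676)

t=0.000: state=(0.630, 0.360)
step 1 (dt=0.01): k1=(0.360, -0.455), k2=(0.358, -0.458), k3=(0.358, -0.458), k4=(0.355, -0.462); state += dt/6·(k1+2k2+2k3+k4)
t=0.010: state=(0.634, 0.355)
t=0.020: state=(0.637, 0.351)
t=0.030: state=(0.641, 0.346)
continuing one RK4 step at a time; state shown every 50 steps (Δt=0.5):
t=0.500: state=(0.740, 0.058)
t=1.000: state=(0.674, -0.330)
t=1.500: state=(0.403, -0.762)
t=2.000: state=(-0.096, -1.235)
t=2.500: state=(-0.792, -1.446)
t=3.000: state=(-1.385, -0.784)
t=3.500: state=(-1.541, 0.110)
t=4.000: state=(-1.337, 0.664)
t=4.500: state=(-0.890, 1.138)
t=5.000: state=(-0.164, 1.813)
t=5.500: state=(0.908, 2.302)
t=6.000: state=(1.791, 0.965)
t=6.500: state=(1.923, -0.249)
t=7.000: state=(1.671, -0.701)
t=7.500: state=(1.238, -1.040)
t=8.000: state=(0.597, -1.574)
t=8.500: state=(-0.389, -2.367)
t=9.000: state=(-1.547, -1.827)
t=9.500: state=(-1.998, -0.116)
t=10.000: state=(-1.858, 0.553)
t=10.180: state=(-1.747, 0.676)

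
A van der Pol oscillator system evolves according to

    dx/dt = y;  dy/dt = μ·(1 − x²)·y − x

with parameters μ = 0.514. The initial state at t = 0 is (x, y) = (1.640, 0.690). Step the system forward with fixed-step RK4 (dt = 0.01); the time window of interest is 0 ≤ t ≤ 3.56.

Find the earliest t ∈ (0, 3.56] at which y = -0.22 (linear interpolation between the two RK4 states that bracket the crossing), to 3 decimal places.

t=0.000: state=(1.640, 0.690)
step 1 (dt=0.01): k1=(0.690, -2.239), k2=(0.679, -2.237), k3=(0.679, -2.237), k4=(0.668, -2.234); state += dt/6·(k1+2k2+2k3+k4)
t=0.010: state=(1.647, 0.668)
t=0.020: state=(1.653, 0.645)
t=0.030: state=(1.660, 0.623)
continuing one RK4 step at a time; state shown every 20 steps (Δt=0.2):
t=0.200: state=(1.734, 0.262)
t=0.400: state=(1.749, -0.103)
t=0.470: state=(1.738, -0.214)
next step: t=0.480: state=(1.736, -0.229) — y has crossed -0.22
linear interpolation between t=0.470 (-0.21367) and t=0.480 (-0.22875) → t≈0.474

t = 0.474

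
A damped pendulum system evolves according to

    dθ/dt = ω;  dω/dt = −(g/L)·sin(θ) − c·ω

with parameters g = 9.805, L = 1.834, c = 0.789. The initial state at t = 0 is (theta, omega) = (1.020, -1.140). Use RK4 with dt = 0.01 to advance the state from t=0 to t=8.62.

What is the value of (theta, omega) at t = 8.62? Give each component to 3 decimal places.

(theta, omega) = (0.021, -0.071)

t=0.000: state=(1.020, -1.140)
step 1 (dt=0.01): k1=(-1.140, -3.656), k2=(-1.158, -3.626), k3=(-1.158, -3.626), k4=(-1.176, -3.595); state += dt/6·(k1+2k2+2k3+k4)
t=0.010: state=(1.008, -1.176)
t=0.020: state=(0.996, -1.212)
t=0.030: state=(0.984, -1.247)
continuing one RK4 step at a time; state shown every 50 steps (Δt=0.5):
t=0.500: state=(0.152, -1.960)
t=1.000: state=(-0.572, -0.706)
t=1.500: state=(-0.522, 0.785)
t=2.000: state=(0.005, 1.074)
t=2.500: state=(0.355, 0.227)
t=3.000: state=(0.246, -0.562)
t=3.500: state=(-0.067, -0.550)
t=4.000: state=(-0.212, -0.002)
t=4.500: state=(-0.102, 0.370)
t=5.000: state=(0.073, 0.257)
t=5.500: state=(0.119, -0.072)
t=6.000: state=(0.033, -0.223)
t=6.500: state=(-0.058, -0.105)
t=7.000: state=(-0.062, 0.078)
t=7.500: state=(-0.003, 0.125)
t=8.000: state=(0.039, 0.033)
t=8.500: state=(0.029, -0.061)
t=8.620: state=(0.021, -0.071)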